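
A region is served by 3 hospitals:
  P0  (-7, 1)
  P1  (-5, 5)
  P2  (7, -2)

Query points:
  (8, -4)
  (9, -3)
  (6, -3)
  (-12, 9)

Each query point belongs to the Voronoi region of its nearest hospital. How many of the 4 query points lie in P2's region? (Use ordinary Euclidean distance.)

3

(8, -4) — d² to each: P0:250, P1:250, P2:5 → nearest is P2
(9, -3) — d² to each: P0:272, P1:260, P2:5 → nearest is P2
(6, -3) — d² to each: P0:185, P1:185, P2:2 → nearest is P2
(-12, 9) — d² to each: P0:89, P1:65, P2:482 → nearest is P1
3 of the 4 points have P2 as nearest.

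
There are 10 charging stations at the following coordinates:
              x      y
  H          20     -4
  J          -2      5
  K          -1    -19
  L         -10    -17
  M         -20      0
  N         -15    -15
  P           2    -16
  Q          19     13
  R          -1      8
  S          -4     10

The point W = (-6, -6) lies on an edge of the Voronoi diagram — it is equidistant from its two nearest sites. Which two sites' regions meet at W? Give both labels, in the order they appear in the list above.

Squared distances from W to each site:
|WH|² = (-6−20)² + (-6−(-4))² = 676 + 4 = 680
|WJ|² = (-6−(-2))² + (-6−5)² = 16 + 121 = 137
|WK|² = (-6−(-1))² + (-6−(-19))² = 25 + 169 = 194
|WL|² = (-6−(-10))² + (-6−(-17))² = 16 + 121 = 137
|WM|² = (-6−(-20))² + (-6−0)² = 196 + 36 = 232
|WN|² = (-6−(-15))² + (-6−(-15))² = 81 + 81 = 162
|WP|² = (-6−2)² + (-6−(-16))² = 64 + 100 = 164
|WQ|² = (-6−19)² + (-6−13)² = 625 + 361 = 986
|WR|² = (-6−(-1))² + (-6−8)² = 25 + 196 = 221
|WS|² = (-6−(-4))² + (-6−10)² = 4 + 256 = 260
W is equidistant from J and L (both at squared distance 137), and every other site is strictly farther — so W lies on the J–L Voronoi edge.

J and L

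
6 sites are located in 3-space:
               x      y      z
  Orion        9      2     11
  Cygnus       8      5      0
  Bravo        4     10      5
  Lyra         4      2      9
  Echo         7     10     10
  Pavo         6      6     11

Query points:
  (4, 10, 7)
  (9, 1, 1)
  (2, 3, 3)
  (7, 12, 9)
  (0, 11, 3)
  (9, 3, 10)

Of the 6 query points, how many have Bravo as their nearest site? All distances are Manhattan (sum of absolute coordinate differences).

2

(4, 10, 7) — d to each: Orion:17, Cygnus:16, Bravo:2, Lyra:10, Echo:6, Pavo:10 → nearest is Bravo
(9, 1, 1) — d to each: Orion:11, Cygnus:6, Bravo:18, Lyra:14, Echo:20, Pavo:18 → nearest is Cygnus
(2, 3, 3) — d to each: Orion:16, Cygnus:11, Bravo:11, Lyra:9, Echo:19, Pavo:15 → nearest is Lyra
(7, 12, 9) — d to each: Orion:14, Cygnus:17, Bravo:9, Lyra:13, Echo:3, Pavo:9 → nearest is Echo
(0, 11, 3) — d to each: Orion:26, Cygnus:17, Bravo:7, Lyra:19, Echo:15, Pavo:19 → nearest is Bravo
(9, 3, 10) — d to each: Orion:2, Cygnus:13, Bravo:17, Lyra:7, Echo:9, Pavo:7 → nearest is Orion
2 of the 6 points have Bravo as nearest.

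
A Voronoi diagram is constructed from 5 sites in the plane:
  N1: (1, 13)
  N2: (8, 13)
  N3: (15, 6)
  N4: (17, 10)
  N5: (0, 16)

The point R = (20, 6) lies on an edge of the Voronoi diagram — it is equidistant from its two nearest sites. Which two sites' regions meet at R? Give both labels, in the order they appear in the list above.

N3 and N4

Squared distances from R to each site:
|RN1|² = (20−1)² + (6−13)² = 361 + 49 = 410
|RN2|² = (20−8)² + (6−13)² = 144 + 49 = 193
|RN3|² = (20−15)² + (6−6)² = 25 + 0 = 25
|RN4|² = (20−17)² + (6−10)² = 9 + 16 = 25
|RN5|² = (20−0)² + (6−16)² = 400 + 100 = 500
R is equidistant from N3 and N4 (both at squared distance 25), and every other site is strictly farther — so R lies on the N3–N4 Voronoi edge.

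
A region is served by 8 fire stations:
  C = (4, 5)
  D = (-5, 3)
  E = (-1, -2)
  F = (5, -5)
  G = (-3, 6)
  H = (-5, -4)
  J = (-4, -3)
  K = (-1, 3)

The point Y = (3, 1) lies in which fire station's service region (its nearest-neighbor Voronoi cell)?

C

Compare squared distances (the ordering matches that of the actual distances):
|YC|² = 1 + 16 = 17
|YD|² = 64 + 4 = 68
|YE|² = 16 + 9 = 25
|YF|² = 4 + 36 = 40
|YG|² = 36 + 25 = 61
|YH|² = 64 + 25 = 89
|YJ|² = 49 + 16 = 65
|YK|² = 16 + 4 = 20
The smallest is to C, so Y lies in the Voronoi region of C.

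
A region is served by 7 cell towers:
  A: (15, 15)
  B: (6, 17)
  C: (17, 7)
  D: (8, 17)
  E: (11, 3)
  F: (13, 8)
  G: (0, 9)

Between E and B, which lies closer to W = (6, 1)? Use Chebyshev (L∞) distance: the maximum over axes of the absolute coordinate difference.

d(W,E) = max(5, 2) = 5
d(W,B) = max(0, 16) = 16
5 < 16, so E is closer.

E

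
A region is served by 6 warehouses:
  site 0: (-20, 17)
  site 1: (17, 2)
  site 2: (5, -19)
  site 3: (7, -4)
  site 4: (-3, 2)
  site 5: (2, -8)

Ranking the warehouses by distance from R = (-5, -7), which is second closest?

site 4

Since √ is increasing, it suffices to compare squared distances:
d²(R, site 0) = (-5−(-20))² + (-7−17)² = 225 + 576 = 801
d²(R, site 1) = (-5−17)² + (-7−2)² = 484 + 81 = 565
d²(R, site 2) = (-5−5)² + (-7−(-19))² = 100 + 144 = 244
d²(R, site 3) = (-5−7)² + (-7−(-4))² = 144 + 9 = 153
d²(R, site 4) = (-5−(-3))² + (-7−2)² = 4 + 81 = 85
d²(R, site 5) = (-5−2)² + (-7−(-8))² = 49 + 1 = 50
Sorted ascending: site 5, site 4, site 3, … — the second-nearest is site 4.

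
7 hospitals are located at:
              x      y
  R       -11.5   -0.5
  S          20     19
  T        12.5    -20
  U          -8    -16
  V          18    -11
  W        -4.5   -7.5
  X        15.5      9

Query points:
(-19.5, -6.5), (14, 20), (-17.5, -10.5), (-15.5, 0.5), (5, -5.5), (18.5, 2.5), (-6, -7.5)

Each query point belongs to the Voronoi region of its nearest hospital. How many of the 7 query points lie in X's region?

1

(-19.5, -6.5) — d² to each: R:100, S:2210.5, T:1206.25, U:222.5, V:1426.5, W:226, X:1465.25 → nearest is R
(14, 20) — d² to each: R:1070.5, S:37, T:1602.25, U:1780, V:977, W:1098.5, X:123.25 → nearest is S
(-17.5, -10.5) — d² to each: R:136, S:2276.5, T:990.25, U:120.5, V:1260.5, W:178, X:1469.25 → nearest is U
(-15.5, 0.5) — d² to each: R:17, S:1602.5, T:1204.25, U:328.5, V:1254.5, W:185, X:1033.25 → nearest is R
(5, -5.5) — d² to each: R:297.25, S:825.25, T:266.5, U:279.25, V:199.25, W:94.25, X:320.5 → nearest is W
(18.5, 2.5) — d² to each: R:909, S:274.5, T:542.25, U:1044.5, V:182.5, W:629, X:51.25 → nearest is X
(-6, -7.5) — d² to each: R:79.25, S:1378.25, T:498.5, U:76.25, V:588.25, W:2.25, X:734.5 → nearest is W
1 of the 7 points has X as nearest.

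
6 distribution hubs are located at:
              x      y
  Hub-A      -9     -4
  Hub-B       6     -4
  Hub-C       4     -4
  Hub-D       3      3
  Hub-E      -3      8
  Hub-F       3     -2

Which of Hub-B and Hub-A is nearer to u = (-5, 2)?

Compare squared distances:
d²(u, Hub-B) = (-5−6)² + (2−(-4))² = 121 + 36 = 157
d²(u, Hub-A) = (-5−(-9))² + (2−(-4))² = 16 + 36 = 52
157 > 52, so Hub-A is closer.

Hub-A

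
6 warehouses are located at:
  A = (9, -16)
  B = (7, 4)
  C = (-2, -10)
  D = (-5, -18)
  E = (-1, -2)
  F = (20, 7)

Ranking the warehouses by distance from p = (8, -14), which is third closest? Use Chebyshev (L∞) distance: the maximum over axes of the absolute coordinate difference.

d(p,A) = max(1, 2) = 2
d(p,B) = max(1, 18) = 18
d(p,C) = max(10, 4) = 10
d(p,D) = max(13, 4) = 13
d(p,E) = max(9, 12) = 12
d(p,F) = max(12, 21) = 21
Sorted ascending: A, C, E, D, … — the third-nearest is E.

E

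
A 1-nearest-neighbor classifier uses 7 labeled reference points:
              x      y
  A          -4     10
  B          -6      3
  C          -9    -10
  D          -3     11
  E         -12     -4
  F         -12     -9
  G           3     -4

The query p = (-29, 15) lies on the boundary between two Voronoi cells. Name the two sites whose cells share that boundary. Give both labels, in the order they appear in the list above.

Squared distances from p to each site:
|pA|² = (-29−(-4))² + (15−10)² = 625 + 25 = 650
|pB|² = (-29−(-6))² + (15−3)² = 529 + 144 = 673
|pC|² = (-29−(-9))² + (15−(-10))² = 400 + 625 = 1025
|pD|² = (-29−(-3))² + (15−11)² = 676 + 16 = 692
|pE|² = (-29−(-12))² + (15−(-4))² = 289 + 361 = 650
|pF|² = (-29−(-12))² + (15−(-9))² = 289 + 576 = 865
|pG|² = (-29−3)² + (15−(-4))² = 1024 + 361 = 1385
p is equidistant from A and E (both at squared distance 650), and every other site is strictly farther — so p lies on the A–E Voronoi edge.

A and E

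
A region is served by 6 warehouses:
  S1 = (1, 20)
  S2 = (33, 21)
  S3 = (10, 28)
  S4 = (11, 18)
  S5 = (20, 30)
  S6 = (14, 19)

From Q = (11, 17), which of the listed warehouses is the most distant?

Squared Euclidean distances:
|QS1|² = (11−1)² + (17−20)² = 100 + 9 = 109
|QS2|² = (11−33)² + (17−21)² = 484 + 16 = 500
|QS3|² = (11−10)² + (17−28)² = 1 + 121 = 122
|QS4|² = (11−11)² + (17−18)² = 0 + 1 = 1
|QS5|² = (11−20)² + (17−30)² = 81 + 169 = 250
|QS6|² = (11−14)² + (17−19)² = 9 + 4 = 13
The largest is to S2.

S2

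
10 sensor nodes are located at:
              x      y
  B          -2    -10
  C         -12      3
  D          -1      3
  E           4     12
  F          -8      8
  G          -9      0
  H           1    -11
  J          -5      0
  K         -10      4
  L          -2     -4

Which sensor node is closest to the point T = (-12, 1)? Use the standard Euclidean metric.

Since √ is increasing, it suffices to compare squared distances:
|TB|² = 100 + 121 = 221
|TC|² = 0 + 4 = 4
|TD|² = 121 + 4 = 125
|TE|² = 256 + 121 = 377
|TF|² = 16 + 49 = 65
|TG|² = 9 + 1 = 10
|TH|² = 169 + 144 = 313
|TJ|² = 49 + 1 = 50
|TK|² = 4 + 9 = 13
|TL|² = 100 + 25 = 125
Minimum is at C.

C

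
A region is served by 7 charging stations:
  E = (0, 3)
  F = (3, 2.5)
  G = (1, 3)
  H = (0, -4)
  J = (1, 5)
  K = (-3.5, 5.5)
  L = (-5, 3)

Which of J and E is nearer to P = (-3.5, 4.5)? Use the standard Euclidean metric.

E

Compare squared distances:
|PJ|² = (-3.5−1)² + (4.5−5)² = 20.25 + 0.25 = 20.5
|PE|² = (-3.5−0)² + (4.5−3)² = 12.25 + 2.25 = 14.5
20.5 > 14.5, so E is closer.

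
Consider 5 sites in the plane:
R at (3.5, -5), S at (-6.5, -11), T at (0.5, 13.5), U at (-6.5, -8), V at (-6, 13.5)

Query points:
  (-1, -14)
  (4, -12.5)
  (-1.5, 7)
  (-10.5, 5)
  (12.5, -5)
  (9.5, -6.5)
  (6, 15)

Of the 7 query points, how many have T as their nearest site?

2

(-1, -14) — d² to each: R:101.25, S:39.25, T:758.5, U:66.25, V:781.25 → nearest is S
(4, -12.5) — d² to each: R:56.5, S:112.5, T:688.25, U:130.5, V:776 → nearest is R
(-1.5, 7) — d² to each: R:169, S:349, T:46.25, U:250, V:62.5 → nearest is T
(-10.5, 5) — d² to each: R:296, S:272, T:193.25, U:185, V:92.5 → nearest is V
(12.5, -5) — d² to each: R:81, S:397, T:486.25, U:370, V:684.5 → nearest is R
(9.5, -6.5) — d² to each: R:38.25, S:276.25, T:481, U:258.25, V:640.25 → nearest is R
(6, 15) — d² to each: R:406.25, S:832.25, T:32.5, U:685.25, V:146.25 → nearest is T
2 of the 7 points have T as nearest.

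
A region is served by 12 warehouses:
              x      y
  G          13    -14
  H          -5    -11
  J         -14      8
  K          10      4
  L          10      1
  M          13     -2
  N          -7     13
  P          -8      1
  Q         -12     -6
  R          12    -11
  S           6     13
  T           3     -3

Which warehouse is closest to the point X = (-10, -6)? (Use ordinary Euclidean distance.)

Q

Compare squared distances (the ordering matches that of the actual distances):
|XG|² = 529 + 64 = 593
|XH|² = 25 + 25 = 50
|XJ|² = 16 + 196 = 212
|XK|² = 400 + 100 = 500
|XL|² = 400 + 49 = 449
|XM|² = 529 + 16 = 545
|XN|² = 9 + 361 = 370
|XP|² = 4 + 49 = 53
|XQ|² = 4 + 0 = 4
|XR|² = 484 + 25 = 509
|XS|² = 256 + 361 = 617
|XT|² = 169 + 9 = 178
Q is nearest.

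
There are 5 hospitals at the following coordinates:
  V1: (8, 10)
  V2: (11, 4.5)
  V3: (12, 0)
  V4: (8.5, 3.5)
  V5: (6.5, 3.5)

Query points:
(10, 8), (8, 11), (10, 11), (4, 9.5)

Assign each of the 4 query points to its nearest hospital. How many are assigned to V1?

4

(10, 8) — d² to each: V1:8, V2:13.25, V3:68, V4:22.5, V5:32.5 → nearest is V1
(8, 11) — d² to each: V1:1, V2:51.25, V3:137, V4:56.5, V5:58.5 → nearest is V1
(10, 11) — d² to each: V1:5, V2:43.25, V3:125, V4:58.5, V5:68.5 → nearest is V1
(4, 9.5) — d² to each: V1:16.25, V2:74, V3:154.25, V4:56.25, V5:42.25 → nearest is V1
4 of the 4 points have V1 as nearest.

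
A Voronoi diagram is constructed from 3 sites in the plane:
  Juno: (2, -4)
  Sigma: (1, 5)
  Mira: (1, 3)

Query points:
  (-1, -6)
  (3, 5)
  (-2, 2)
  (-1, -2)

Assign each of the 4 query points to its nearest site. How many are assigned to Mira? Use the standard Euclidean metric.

(-1, -6) — d² to each: Juno:13, Sigma:125, Mira:85 → nearest is Juno
(3, 5) — d² to each: Juno:82, Sigma:4, Mira:8 → nearest is Sigma
(-2, 2) — d² to each: Juno:52, Sigma:18, Mira:10 → nearest is Mira
(-1, -2) — d² to each: Juno:13, Sigma:53, Mira:29 → nearest is Juno
1 of the 4 points has Mira as nearest.

1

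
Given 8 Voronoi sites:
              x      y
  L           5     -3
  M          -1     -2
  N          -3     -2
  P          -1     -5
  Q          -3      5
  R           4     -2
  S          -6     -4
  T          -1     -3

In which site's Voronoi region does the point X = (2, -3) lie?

R

Since √ is increasing, it suffices to compare squared distances:
|XL|² = 9 + 0 = 9
|XM|² = 9 + 1 = 10
|XN|² = 25 + 1 = 26
|XP|² = 9 + 4 = 13
|XQ|² = 25 + 64 = 89
|XR|² = 4 + 1 = 5
|XS|² = 64 + 1 = 65
|XT|² = 9 + 0 = 9
Minimum is at R.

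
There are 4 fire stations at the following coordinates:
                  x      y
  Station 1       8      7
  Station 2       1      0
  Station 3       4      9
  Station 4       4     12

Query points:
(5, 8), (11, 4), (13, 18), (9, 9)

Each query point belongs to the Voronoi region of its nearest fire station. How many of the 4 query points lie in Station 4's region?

(5, 8) — d² to each: Station 1:10, Station 2:80, Station 3:2, Station 4:17 → nearest is Station 3
(11, 4) — d² to each: Station 1:18, Station 2:116, Station 3:74, Station 4:113 → nearest is Station 1
(13, 18) — d² to each: Station 1:146, Station 2:468, Station 3:162, Station 4:117 → nearest is Station 4
(9, 9) — d² to each: Station 1:5, Station 2:145, Station 3:25, Station 4:34 → nearest is Station 1
1 of the 4 points has Station 4 as nearest.

1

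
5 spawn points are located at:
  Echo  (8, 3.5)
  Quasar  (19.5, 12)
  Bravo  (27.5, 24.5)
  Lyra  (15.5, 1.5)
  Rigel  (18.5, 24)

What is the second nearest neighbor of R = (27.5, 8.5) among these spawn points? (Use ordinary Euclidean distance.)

Since √ is increasing, it suffices to compare squared distances:
d²(R, Echo) = 380.25 + 25 = 405.25
d²(R, Quasar) = 64 + 12.25 = 76.25
d²(R, Bravo) = 0 + 256 = 256
d²(R, Lyra) = 144 + 49 = 193
d²(R, Rigel) = 81 + 240.25 = 321.25
Sorted ascending: Quasar, Lyra, Bravo, … — the second-nearest is Lyra.

Lyra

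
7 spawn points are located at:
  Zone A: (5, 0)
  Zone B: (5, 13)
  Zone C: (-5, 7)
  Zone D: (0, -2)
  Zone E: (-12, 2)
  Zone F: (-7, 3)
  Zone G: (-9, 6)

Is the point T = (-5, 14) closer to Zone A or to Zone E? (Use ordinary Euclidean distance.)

Compare squared distances:
d²(T, Zone A) = (-5−5)² + (14−0)² = 100 + 196 = 296
d²(T, Zone E) = (-5−(-12))² + (14−2)² = 49 + 144 = 193
296 > 193, so Zone E is closer.

Zone E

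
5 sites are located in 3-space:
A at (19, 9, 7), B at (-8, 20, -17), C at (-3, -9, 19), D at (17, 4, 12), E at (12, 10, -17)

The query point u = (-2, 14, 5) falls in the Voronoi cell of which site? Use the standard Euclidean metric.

Since √ is increasing, it suffices to compare squared distances:
|uA|² = (-2−19)² + (14−9)² + (5−7)² = 441 + 25 + 4 = 470
|uB|² = (-2−(-8))² + (14−20)² + (5−(-17))² = 36 + 36 + 484 = 556
|uC|² = (-2−(-3))² + (14−(-9))² + (5−19)² = 1 + 529 + 196 = 726
|uD|² = (-2−17)² + (14−4)² + (5−12)² = 361 + 100 + 49 = 510
|uE|² = (-2−12)² + (14−10)² + (5−(-17))² = 196 + 16 + 484 = 696
Minimum is at A.

A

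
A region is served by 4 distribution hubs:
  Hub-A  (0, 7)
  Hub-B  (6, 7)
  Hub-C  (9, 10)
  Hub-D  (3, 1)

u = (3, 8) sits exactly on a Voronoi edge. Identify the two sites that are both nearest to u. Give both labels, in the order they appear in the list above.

Hub-A and Hub-B

Squared distances from u to each site:
d²(u, Hub-A) = 9 + 1 = 10
d²(u, Hub-B) = 9 + 1 = 10
d²(u, Hub-C) = 36 + 4 = 40
d²(u, Hub-D) = 0 + 49 = 49
u is equidistant from Hub-A and Hub-B (both at squared distance 10), and every other site is strictly farther — so u lies on the Hub-A–Hub-B Voronoi edge.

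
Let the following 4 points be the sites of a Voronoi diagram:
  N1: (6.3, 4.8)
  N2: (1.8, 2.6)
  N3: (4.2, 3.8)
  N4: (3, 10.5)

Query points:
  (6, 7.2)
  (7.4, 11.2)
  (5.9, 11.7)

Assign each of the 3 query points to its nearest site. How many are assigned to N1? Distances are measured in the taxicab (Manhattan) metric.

(6, 7.2) — d to each: N1:2.7, N2:8.8, N3:5.2, N4:6.3 → nearest is N1
(7.4, 11.2) — d to each: N1:7.5, N2:14.2, N3:10.6, N4:5.1 → nearest is N4
(5.9, 11.7) — d to each: N1:7.3, N2:13.2, N3:9.6, N4:4.1 → nearest is N4
1 of the 3 points has N1 as nearest.

1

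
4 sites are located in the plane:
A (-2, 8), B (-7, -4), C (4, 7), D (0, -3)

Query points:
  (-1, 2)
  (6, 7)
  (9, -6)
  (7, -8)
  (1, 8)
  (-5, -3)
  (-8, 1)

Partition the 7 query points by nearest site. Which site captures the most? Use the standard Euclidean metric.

D

(-1, 2) — d² to each: A:37, B:72, C:50, D:26 → nearest is D
(6, 7) — d² to each: A:65, B:290, C:4, D:136 → nearest is C
(9, -6) — d² to each: A:317, B:260, C:194, D:90 → nearest is D
(7, -8) — d² to each: A:337, B:212, C:234, D:74 → nearest is D
(1, 8) — d² to each: A:9, B:208, C:10, D:122 → nearest is A
(-5, -3) — d² to each: A:130, B:5, C:181, D:25 → nearest is B
(-8, 1) — d² to each: A:85, B:26, C:180, D:80 → nearest is B
Tally — A:1, B:2, C:1, D:3. D captures the most (3).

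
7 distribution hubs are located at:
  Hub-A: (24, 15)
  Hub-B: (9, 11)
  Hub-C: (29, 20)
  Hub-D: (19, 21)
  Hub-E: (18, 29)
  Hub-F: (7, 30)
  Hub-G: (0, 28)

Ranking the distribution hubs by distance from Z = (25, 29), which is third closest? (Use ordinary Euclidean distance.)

Squared Euclidean distances:
d²(Z, Hub-A) = (25−24)² + (29−15)² = 1 + 196 = 197
d²(Z, Hub-B) = (25−9)² + (29−11)² = 256 + 324 = 580
d²(Z, Hub-C) = (25−29)² + (29−20)² = 16 + 81 = 97
d²(Z, Hub-D) = (25−19)² + (29−21)² = 36 + 64 = 100
d²(Z, Hub-E) = (25−18)² + (29−29)² = 49 + 0 = 49
d²(Z, Hub-F) = (25−7)² + (29−30)² = 324 + 1 = 325
d²(Z, Hub-G) = (25−0)² + (29−28)² = 625 + 1 = 626
Sorted ascending: Hub-E, Hub-C, Hub-D, Hub-A, … — the third-nearest is Hub-D.

Hub-D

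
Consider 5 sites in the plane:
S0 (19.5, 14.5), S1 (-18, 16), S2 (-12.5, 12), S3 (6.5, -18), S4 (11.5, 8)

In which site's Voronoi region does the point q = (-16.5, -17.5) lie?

S3

Compare squared distances (the ordering matches that of the actual distances):
|qS0|² = (-16.5−19.5)² + (-17.5−14.5)² = 1296 + 1024 = 2320
|qS1|² = (-16.5−(-18))² + (-17.5−16)² = 2.25 + 1122.25 = 1124.5
|qS2|² = (-16.5−(-12.5))² + (-17.5−12)² = 16 + 870.25 = 886.25
|qS3|² = (-16.5−6.5)² + (-17.5−(-18))² = 529 + 0.25 = 529.25
|qS4|² = (-16.5−11.5)² + (-17.5−8)² = 784 + 650.25 = 1434.25
Minimum is at S3.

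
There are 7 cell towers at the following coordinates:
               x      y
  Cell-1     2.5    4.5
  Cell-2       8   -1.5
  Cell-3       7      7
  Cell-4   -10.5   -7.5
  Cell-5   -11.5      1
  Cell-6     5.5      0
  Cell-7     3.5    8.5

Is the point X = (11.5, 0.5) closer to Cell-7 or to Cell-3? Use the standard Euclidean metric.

Compare squared distances:
d²(X, Cell-7) = (11.5−3.5)² + (0.5−8.5)² = 64 + 64 = 128
d²(X, Cell-3) = (11.5−7)² + (0.5−7)² = 20.25 + 42.25 = 62.5
128 > 62.5, so Cell-3 is closer.

Cell-3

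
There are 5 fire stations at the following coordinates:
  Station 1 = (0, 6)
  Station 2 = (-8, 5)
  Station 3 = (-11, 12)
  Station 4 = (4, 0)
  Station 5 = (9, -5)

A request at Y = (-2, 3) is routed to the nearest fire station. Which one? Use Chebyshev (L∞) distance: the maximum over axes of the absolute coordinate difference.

Station 1

d(Y, Station 1) = max(2, 3) = 3
d(Y, Station 2) = max(6, 2) = 6
d(Y, Station 3) = max(9, 9) = 9
d(Y, Station 4) = max(6, 3) = 6
d(Y, Station 5) = max(11, 8) = 11
The smallest is to Station 1, so Y lies in the Voronoi region of Station 1.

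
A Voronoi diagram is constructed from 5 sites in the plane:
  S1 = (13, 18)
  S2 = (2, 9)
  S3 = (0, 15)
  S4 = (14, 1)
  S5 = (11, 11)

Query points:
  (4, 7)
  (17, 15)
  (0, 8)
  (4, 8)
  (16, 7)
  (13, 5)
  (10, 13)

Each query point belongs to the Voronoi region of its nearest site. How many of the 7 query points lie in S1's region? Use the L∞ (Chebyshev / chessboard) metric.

(4, 7) — d to each: S1:11, S2:2, S3:8, S4:10, S5:7 → nearest is S2
(17, 15) — d to each: S1:4, S2:15, S3:17, S4:14, S5:6 → nearest is S1
(0, 8) — d to each: S1:13, S2:2, S3:7, S4:14, S5:11 → nearest is S2
(4, 8) — d to each: S1:10, S2:2, S3:7, S4:10, S5:7 → nearest is S2
(16, 7) — d to each: S1:11, S2:14, S3:16, S4:6, S5:5 → nearest is S5
(13, 5) — d to each: S1:13, S2:11, S3:13, S4:4, S5:6 → nearest is S4
(10, 13) — d to each: S1:5, S2:8, S3:10, S4:12, S5:2 → nearest is S5
1 of the 7 points has S1 as nearest.

1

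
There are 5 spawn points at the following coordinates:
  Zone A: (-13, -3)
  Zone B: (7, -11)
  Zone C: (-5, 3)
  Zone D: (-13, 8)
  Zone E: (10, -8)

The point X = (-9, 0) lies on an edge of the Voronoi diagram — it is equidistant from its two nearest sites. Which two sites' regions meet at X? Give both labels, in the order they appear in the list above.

Squared distances from X to each site:
d²(X, Zone A) = (-9−(-13))² + (0−(-3))² = 16 + 9 = 25
d²(X, Zone B) = (-9−7)² + (0−(-11))² = 256 + 121 = 377
d²(X, Zone C) = (-9−(-5))² + (0−3)² = 16 + 9 = 25
d²(X, Zone D) = (-9−(-13))² + (0−8)² = 16 + 64 = 80
d²(X, Zone E) = (-9−10)² + (0−(-8))² = 361 + 64 = 425
X is equidistant from Zone A and Zone C (both at squared distance 25), and every other site is strictly farther — so X lies on the Zone A–Zone C Voronoi edge.

Zone A and Zone C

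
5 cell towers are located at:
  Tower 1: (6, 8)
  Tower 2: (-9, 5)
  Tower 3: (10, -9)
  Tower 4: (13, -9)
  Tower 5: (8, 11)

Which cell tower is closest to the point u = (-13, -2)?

Since √ is increasing, it suffices to compare squared distances:
d²(u, Tower 1) = (-13−6)² + (-2−8)² = 361 + 100 = 461
d²(u, Tower 2) = (-13−(-9))² + (-2−5)² = 16 + 49 = 65
d²(u, Tower 3) = (-13−10)² + (-2−(-9))² = 529 + 49 = 578
d²(u, Tower 4) = (-13−13)² + (-2−(-9))² = 676 + 49 = 725
d²(u, Tower 5) = (-13−8)² + (-2−11)² = 441 + 169 = 610
The smallest is to Tower 2, so u lies in the Voronoi region of Tower 2.

Tower 2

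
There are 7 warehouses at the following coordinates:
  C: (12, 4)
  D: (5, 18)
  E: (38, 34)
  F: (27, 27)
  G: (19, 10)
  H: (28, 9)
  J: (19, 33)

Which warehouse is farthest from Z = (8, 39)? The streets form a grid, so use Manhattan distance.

d(Z,C) = |8−12| + |39−4| = 4 + 35 = 39
d(Z,D) = |8−5| + |39−18| = 3 + 21 = 24
d(Z,E) = |8−38| + |39−34| = 30 + 5 = 35
d(Z,F) = |8−27| + |39−27| = 19 + 12 = 31
d(Z,G) = |8−19| + |39−10| = 11 + 29 = 40
d(Z,H) = |8−28| + |39−9| = 20 + 30 = 50
d(Z,J) = |8−19| + |39−33| = 11 + 6 = 17
The largest is to H.

H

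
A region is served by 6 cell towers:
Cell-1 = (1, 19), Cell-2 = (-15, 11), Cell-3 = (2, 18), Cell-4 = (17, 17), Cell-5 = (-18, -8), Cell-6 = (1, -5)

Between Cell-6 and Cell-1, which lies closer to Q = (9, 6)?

Compare squared distances:
d²(Q, Cell-6) = (9−1)² + (6−(-5))² = 64 + 121 = 185
d²(Q, Cell-1) = (9−1)² + (6−19)² = 64 + 169 = 233
185 < 233, so Cell-6 is closer.

Cell-6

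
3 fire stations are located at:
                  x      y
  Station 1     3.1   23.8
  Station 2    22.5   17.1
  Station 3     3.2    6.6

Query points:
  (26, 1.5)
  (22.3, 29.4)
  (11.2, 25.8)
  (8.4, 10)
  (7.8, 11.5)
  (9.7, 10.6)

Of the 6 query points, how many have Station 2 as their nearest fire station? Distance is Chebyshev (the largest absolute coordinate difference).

(26, 1.5) — d to each: Station 1:22.9, Station 2:15.6, Station 3:22.8 → nearest is Station 2
(22.3, 29.4) — d to each: Station 1:19.2, Station 2:12.3, Station 3:22.8 → nearest is Station 2
(11.2, 25.8) — d to each: Station 1:8.1, Station 2:11.3, Station 3:19.2 → nearest is Station 1
(8.4, 10) — d to each: Station 1:13.8, Station 2:14.1, Station 3:5.2 → nearest is Station 3
(7.8, 11.5) — d to each: Station 1:12.3, Station 2:14.7, Station 3:4.9 → nearest is Station 3
(9.7, 10.6) — d to each: Station 1:13.2, Station 2:12.8, Station 3:6.5 → nearest is Station 3
2 of the 6 points have Station 2 as nearest.

2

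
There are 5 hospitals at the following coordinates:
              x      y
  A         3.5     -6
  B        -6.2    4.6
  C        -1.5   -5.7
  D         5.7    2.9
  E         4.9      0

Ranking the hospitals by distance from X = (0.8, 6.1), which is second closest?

B

Squared Euclidean distances:
|XA|² = (0.8−3.5)² + (6.1−(-6))² = 7.29 + 146.41 = 153.7
|XB|² = (0.8−(-6.2))² + (6.1−4.6)² = 49 + 2.25 = 51.25
|XC|² = (0.8−(-1.5))² + (6.1−(-5.7))² = 5.29 + 139.24 = 144.53
|XD|² = (0.8−5.7)² + (6.1−2.9)² = 24.01 + 10.24 = 34.25
|XE|² = (0.8−4.9)² + (6.1−0)² = 16.81 + 37.21 = 54.02
Sorted ascending: D, B, E, … — the second-nearest is B.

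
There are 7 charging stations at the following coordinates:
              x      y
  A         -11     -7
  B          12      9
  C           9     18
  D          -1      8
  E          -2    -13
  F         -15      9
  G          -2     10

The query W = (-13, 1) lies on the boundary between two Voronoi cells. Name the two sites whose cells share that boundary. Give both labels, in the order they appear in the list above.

Squared distances from W to each site:
|WA|² = (-13−(-11))² + (1−(-7))² = 4 + 64 = 68
|WB|² = (-13−12)² + (1−9)² = 625 + 64 = 689
|WC|² = (-13−9)² + (1−18)² = 484 + 289 = 773
|WD|² = (-13−(-1))² + (1−8)² = 144 + 49 = 193
|WE|² = (-13−(-2))² + (1−(-13))² = 121 + 196 = 317
|WF|² = (-13−(-15))² + (1−9)² = 4 + 64 = 68
|WG|² = (-13−(-2))² + (1−10)² = 121 + 81 = 202
W is equidistant from A and F (both at squared distance 68), and every other site is strictly farther — so W lies on the A–F Voronoi edge.

A and F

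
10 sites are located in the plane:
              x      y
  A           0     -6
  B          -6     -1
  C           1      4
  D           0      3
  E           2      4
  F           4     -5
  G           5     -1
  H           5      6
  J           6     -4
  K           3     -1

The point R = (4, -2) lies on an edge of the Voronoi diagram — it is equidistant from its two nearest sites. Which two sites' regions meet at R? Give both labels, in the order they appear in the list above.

Squared distances from R to each site:
|RA|² = (4−0)² + (-2−(-6))² = 16 + 16 = 32
|RB|² = (4−(-6))² + (-2−(-1))² = 100 + 1 = 101
|RC|² = (4−1)² + (-2−4)² = 9 + 36 = 45
|RD|² = (4−0)² + (-2−3)² = 16 + 25 = 41
|RE|² = (4−2)² + (-2−4)² = 4 + 36 = 40
|RF|² = (4−4)² + (-2−(-5))² = 0 + 9 = 9
|RG|² = (4−5)² + (-2−(-1))² = 1 + 1 = 2
|RH|² = (4−5)² + (-2−6)² = 1 + 64 = 65
|RJ|² = (4−6)² + (-2−(-4))² = 4 + 4 = 8
|RK|² = (4−3)² + (-2−(-1))² = 1 + 1 = 2
R is equidistant from G and K (both at squared distance 2), and every other site is strictly farther — so R lies on the G–K Voronoi edge.

G and K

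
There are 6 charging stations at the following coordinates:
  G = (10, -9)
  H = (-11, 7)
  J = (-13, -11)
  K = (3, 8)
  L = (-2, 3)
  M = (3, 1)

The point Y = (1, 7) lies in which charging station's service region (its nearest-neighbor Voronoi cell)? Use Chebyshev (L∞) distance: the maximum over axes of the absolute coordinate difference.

K

d(Y,G) = max(9, 16) = 16
d(Y,H) = max(12, 0) = 12
d(Y,J) = max(14, 18) = 18
d(Y,K) = max(2, 1) = 2
d(Y,L) = max(3, 4) = 4
d(Y,M) = max(2, 6) = 6
Minimum is at K.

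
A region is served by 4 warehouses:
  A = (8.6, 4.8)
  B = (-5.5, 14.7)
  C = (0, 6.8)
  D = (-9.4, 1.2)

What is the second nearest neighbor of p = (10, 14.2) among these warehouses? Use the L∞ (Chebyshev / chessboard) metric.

d(p,A) = max(1.4, 9.4) = 9.4
d(p,B) = max(15.5, 0.5) = 15.5
d(p,C) = max(10, 7.4) = 10
d(p,D) = max(19.4, 13) = 19.4
Sorted ascending: A, C, B, … — the second-nearest is C.

C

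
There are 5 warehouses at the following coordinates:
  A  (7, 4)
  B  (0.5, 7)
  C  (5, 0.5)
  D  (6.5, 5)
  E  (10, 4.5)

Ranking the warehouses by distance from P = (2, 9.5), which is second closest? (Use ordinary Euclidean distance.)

Since √ is increasing, it suffices to compare squared distances:
|PA|² = (2−7)² + (9.5−4)² = 25 + 30.25 = 55.25
|PB|² = (2−0.5)² + (9.5−7)² = 2.25 + 6.25 = 8.5
|PC|² = (2−5)² + (9.5−0.5)² = 9 + 81 = 90
|PD|² = (2−6.5)² + (9.5−5)² = 20.25 + 20.25 = 40.5
|PE|² = (2−10)² + (9.5−4.5)² = 64 + 25 = 89
Sorted ascending: B, D, A, … — the second-nearest is D.

D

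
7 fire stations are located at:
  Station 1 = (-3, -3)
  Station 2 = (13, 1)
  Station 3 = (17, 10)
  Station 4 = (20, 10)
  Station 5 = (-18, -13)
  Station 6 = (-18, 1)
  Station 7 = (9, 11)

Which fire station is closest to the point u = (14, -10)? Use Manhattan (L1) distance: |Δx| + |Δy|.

d(u, Station 1) = |14−(-3)| + |-10−(-3)| = 17 + 7 = 24
d(u, Station 2) = |14−13| + |-10−1| = 1 + 11 = 12
d(u, Station 3) = |14−17| + |-10−10| = 3 + 20 = 23
d(u, Station 4) = |14−20| + |-10−10| = 6 + 20 = 26
d(u, Station 5) = |14−(-18)| + |-10−(-13)| = 32 + 3 = 35
d(u, Station 6) = |14−(-18)| + |-10−1| = 32 + 11 = 43
d(u, Station 7) = |14−9| + |-10−11| = 5 + 21 = 26
Minimum is at Station 2.

Station 2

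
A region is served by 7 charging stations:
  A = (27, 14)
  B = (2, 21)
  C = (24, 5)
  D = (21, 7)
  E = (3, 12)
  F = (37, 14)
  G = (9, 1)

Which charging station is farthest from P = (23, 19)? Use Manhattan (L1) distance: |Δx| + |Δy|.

d(P,A) = |23−27| + |19−14| = 4 + 5 = 9
d(P,B) = |23−2| + |19−21| = 21 + 2 = 23
d(P,C) = |23−24| + |19−5| = 1 + 14 = 15
d(P,D) = |23−21| + |19−7| = 2 + 12 = 14
d(P,E) = |23−3| + |19−12| = 20 + 7 = 27
d(P,F) = |23−37| + |19−14| = 14 + 5 = 19
d(P,G) = |23−9| + |19−1| = 14 + 18 = 32
The largest is to G.

G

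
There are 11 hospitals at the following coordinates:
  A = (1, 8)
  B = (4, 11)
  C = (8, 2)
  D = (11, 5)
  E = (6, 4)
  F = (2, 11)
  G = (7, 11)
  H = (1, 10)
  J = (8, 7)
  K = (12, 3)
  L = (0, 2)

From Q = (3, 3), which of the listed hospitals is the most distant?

K

Since √ is increasing, it suffices to compare squared distances:
|QA|² = 4 + 25 = 29
|QB|² = 1 + 64 = 65
|QC|² = 25 + 1 = 26
|QD|² = 64 + 4 = 68
|QE|² = 9 + 1 = 10
|QF|² = 1 + 64 = 65
|QG|² = 16 + 64 = 80
|QH|² = 4 + 49 = 53
|QJ|² = 25 + 16 = 41
|QK|² = 81 + 0 = 81
|QL|² = 9 + 1 = 10
The largest is to K.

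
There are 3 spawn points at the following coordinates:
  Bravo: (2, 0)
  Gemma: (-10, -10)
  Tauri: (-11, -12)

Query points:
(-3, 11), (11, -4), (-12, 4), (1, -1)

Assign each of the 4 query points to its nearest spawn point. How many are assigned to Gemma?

(-3, 11) — d² to each: Bravo:146, Gemma:490, Tauri:593 → nearest is Bravo
(11, -4) — d² to each: Bravo:97, Gemma:477, Tauri:548 → nearest is Bravo
(-12, 4) — d² to each: Bravo:212, Gemma:200, Tauri:257 → nearest is Gemma
(1, -1) — d² to each: Bravo:2, Gemma:202, Tauri:265 → nearest is Bravo
1 of the 4 points has Gemma as nearest.

1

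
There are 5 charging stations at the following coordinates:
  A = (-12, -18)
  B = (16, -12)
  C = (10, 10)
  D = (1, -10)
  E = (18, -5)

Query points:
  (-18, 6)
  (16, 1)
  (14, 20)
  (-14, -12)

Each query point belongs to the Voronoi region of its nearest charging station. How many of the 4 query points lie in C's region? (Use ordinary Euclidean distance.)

1

(-18, 6) — d² to each: A:612, B:1480, C:800, D:617, E:1417 → nearest is A
(16, 1) — d² to each: A:1145, B:169, C:117, D:346, E:40 → nearest is E
(14, 20) — d² to each: A:2120, B:1028, C:116, D:1069, E:641 → nearest is C
(-14, -12) — d² to each: A:40, B:900, C:1060, D:229, E:1073 → nearest is A
1 of the 4 points has C as nearest.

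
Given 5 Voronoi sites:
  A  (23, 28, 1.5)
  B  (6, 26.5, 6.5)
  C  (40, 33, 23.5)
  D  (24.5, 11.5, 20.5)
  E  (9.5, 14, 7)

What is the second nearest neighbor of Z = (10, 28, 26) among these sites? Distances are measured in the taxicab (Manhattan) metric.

d(Z,A) = |10−23| + |28−28| + |26−1.5| = 13 + 0 + 24.5 = 37.5
d(Z,B) = |10−6| + |28−26.5| + |26−6.5| = 4 + 1.5 + 19.5 = 25
d(Z,C) = |10−40| + |28−33| + |26−23.5| = 30 + 5 + 2.5 = 37.5
d(Z,D) = |10−24.5| + |28−11.5| + |26−20.5| = 14.5 + 16.5 + 5.5 = 36.5
d(Z,E) = |10−9.5| + |28−14| + |26−7| = 0.5 + 14 + 19 = 33.5
Sorted ascending: B, E, D, … — the second-nearest is E.

E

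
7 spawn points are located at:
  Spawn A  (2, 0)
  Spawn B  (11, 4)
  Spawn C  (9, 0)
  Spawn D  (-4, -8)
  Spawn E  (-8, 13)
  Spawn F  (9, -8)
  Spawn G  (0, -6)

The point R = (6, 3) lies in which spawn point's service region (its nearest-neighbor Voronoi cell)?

Squared Euclidean distances:
d²(R, Spawn A) = 16 + 9 = 25
d²(R, Spawn B) = 25 + 1 = 26
d²(R, Spawn C) = 9 + 9 = 18
d²(R, Spawn D) = 100 + 121 = 221
d²(R, Spawn E) = 196 + 100 = 296
d²(R, Spawn F) = 9 + 121 = 130
d²(R, Spawn G) = 36 + 81 = 117
Minimum is at Spawn C.

Spawn C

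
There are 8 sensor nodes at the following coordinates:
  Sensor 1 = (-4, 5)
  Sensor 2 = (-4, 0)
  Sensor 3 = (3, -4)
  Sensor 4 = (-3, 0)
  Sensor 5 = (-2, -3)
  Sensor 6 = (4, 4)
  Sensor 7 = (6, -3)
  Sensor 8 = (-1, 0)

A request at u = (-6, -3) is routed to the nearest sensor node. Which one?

Sensor 2

Since √ is increasing, it suffices to compare squared distances:
d²(u, Sensor 1) = (-6−(-4))² + (-3−5)² = 4 + 64 = 68
d²(u, Sensor 2) = (-6−(-4))² + (-3−0)² = 4 + 9 = 13
d²(u, Sensor 3) = (-6−3)² + (-3−(-4))² = 81 + 1 = 82
d²(u, Sensor 4) = (-6−(-3))² + (-3−0)² = 9 + 9 = 18
d²(u, Sensor 5) = (-6−(-2))² + (-3−(-3))² = 16 + 0 = 16
d²(u, Sensor 6) = (-6−4)² + (-3−4)² = 100 + 49 = 149
d²(u, Sensor 7) = (-6−6)² + (-3−(-3))² = 144 + 0 = 144
d²(u, Sensor 8) = (-6−(-1))² + (-3−0)² = 25 + 9 = 34
Sensor 2 is nearest.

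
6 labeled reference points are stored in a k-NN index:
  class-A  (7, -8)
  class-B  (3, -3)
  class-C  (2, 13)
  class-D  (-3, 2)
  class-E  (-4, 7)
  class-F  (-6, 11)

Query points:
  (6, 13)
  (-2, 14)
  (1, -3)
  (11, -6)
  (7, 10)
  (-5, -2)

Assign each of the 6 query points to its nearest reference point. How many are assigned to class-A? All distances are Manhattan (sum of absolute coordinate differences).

(6, 13) — d to each: class-A:22, class-B:19, class-C:4, class-D:20, class-E:16, class-F:14 → nearest is class-C
(-2, 14) — d to each: class-A:31, class-B:22, class-C:5, class-D:13, class-E:9, class-F:7 → nearest is class-C
(1, -3) — d to each: class-A:11, class-B:2, class-C:17, class-D:9, class-E:15, class-F:21 → nearest is class-B
(11, -6) — d to each: class-A:6, class-B:11, class-C:28, class-D:22, class-E:28, class-F:34 → nearest is class-A
(7, 10) — d to each: class-A:18, class-B:17, class-C:8, class-D:18, class-E:14, class-F:14 → nearest is class-C
(-5, -2) — d to each: class-A:18, class-B:9, class-C:22, class-D:6, class-E:10, class-F:14 → nearest is class-D
1 of the 6 points has class-A as nearest.

1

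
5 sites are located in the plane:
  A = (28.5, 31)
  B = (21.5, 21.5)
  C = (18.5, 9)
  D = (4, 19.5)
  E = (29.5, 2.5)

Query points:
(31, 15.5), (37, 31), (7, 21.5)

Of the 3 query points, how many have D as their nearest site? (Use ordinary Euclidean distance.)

(31, 15.5) — d² to each: A:246.5, B:126.25, C:198.5, D:745, E:171.25 → nearest is B
(37, 31) — d² to each: A:72.25, B:330.5, C:826.25, D:1221.25, E:868.5 → nearest is A
(7, 21.5) — d² to each: A:552.5, B:210.25, C:288.5, D:13, E:867.25 → nearest is D
1 of the 3 points has D as nearest.

1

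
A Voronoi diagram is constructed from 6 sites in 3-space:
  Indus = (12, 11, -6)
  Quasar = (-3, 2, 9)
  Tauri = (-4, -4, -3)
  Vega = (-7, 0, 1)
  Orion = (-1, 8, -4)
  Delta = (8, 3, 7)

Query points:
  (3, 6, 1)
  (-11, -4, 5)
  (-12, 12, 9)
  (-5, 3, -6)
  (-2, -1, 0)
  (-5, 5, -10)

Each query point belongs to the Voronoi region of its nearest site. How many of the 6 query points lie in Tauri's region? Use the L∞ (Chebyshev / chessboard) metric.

1

(3, 6, 1) — d to each: Indus:9, Quasar:8, Tauri:10, Vega:10, Orion:5, Delta:6 → nearest is Orion
(-11, -4, 5) — d to each: Indus:23, Quasar:8, Tauri:8, Vega:4, Orion:12, Delta:19 → nearest is Vega
(-12, 12, 9) — d to each: Indus:24, Quasar:10, Tauri:16, Vega:12, Orion:13, Delta:20 → nearest is Quasar
(-5, 3, -6) — d to each: Indus:17, Quasar:15, Tauri:7, Vega:7, Orion:5, Delta:13 → nearest is Orion
(-2, -1, 0) — d to each: Indus:14, Quasar:9, Tauri:3, Vega:5, Orion:9, Delta:10 → nearest is Tauri
(-5, 5, -10) — d to each: Indus:17, Quasar:19, Tauri:9, Vega:11, Orion:6, Delta:17 → nearest is Orion
1 of the 6 points has Tauri as nearest.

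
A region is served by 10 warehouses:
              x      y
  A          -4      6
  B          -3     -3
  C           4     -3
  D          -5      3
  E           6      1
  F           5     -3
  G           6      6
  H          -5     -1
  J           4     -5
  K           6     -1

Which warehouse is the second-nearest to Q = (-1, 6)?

Compare squared distances (the ordering matches that of the actual distances):
|QA|² = (-1−(-4))² + (6−6)² = 9 + 0 = 9
|QB|² = (-1−(-3))² + (6−(-3))² = 4 + 81 = 85
|QC|² = (-1−4)² + (6−(-3))² = 25 + 81 = 106
|QD|² = (-1−(-5))² + (6−3)² = 16 + 9 = 25
|QE|² = (-1−6)² + (6−1)² = 49 + 25 = 74
|QF|² = (-1−5)² + (6−(-3))² = 36 + 81 = 117
|QG|² = (-1−6)² + (6−6)² = 49 + 0 = 49
|QH|² = (-1−(-5))² + (6−(-1))² = 16 + 49 = 65
|QJ|² = (-1−4)² + (6−(-5))² = 25 + 121 = 146
|QK|² = (-1−6)² + (6−(-1))² = 49 + 49 = 98
Sorted ascending: A, D, G, … — the second-nearest is D.

D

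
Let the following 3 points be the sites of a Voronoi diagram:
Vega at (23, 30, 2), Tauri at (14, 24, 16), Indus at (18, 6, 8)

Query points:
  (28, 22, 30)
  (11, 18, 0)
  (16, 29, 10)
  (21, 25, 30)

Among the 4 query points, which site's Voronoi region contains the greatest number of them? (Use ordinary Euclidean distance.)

(28, 22, 30) — d² to each: Vega:873, Tauri:396, Indus:840 → nearest is Tauri
(11, 18, 0) — d² to each: Vega:292, Tauri:301, Indus:257 → nearest is Indus
(16, 29, 10) — d² to each: Vega:114, Tauri:65, Indus:537 → nearest is Tauri
(21, 25, 30) — d² to each: Vega:813, Tauri:246, Indus:854 → nearest is Tauri
Tally — Tauri:3, Indus:1. Tauri captures the most (3).

Tauri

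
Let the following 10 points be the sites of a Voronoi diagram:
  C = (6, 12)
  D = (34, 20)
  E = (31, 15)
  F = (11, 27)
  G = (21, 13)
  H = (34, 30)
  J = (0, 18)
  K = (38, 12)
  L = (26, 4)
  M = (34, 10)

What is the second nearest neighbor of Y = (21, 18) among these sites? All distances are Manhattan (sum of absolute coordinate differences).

d(Y,C) = 15 + 6 = 21
d(Y,D) = 13 + 2 = 15
d(Y,E) = 10 + 3 = 13
d(Y,F) = 10 + 9 = 19
d(Y,G) = 0 + 5 = 5
d(Y,H) = 13 + 12 = 25
d(Y,J) = 21 + 0 = 21
d(Y,K) = 17 + 6 = 23
d(Y,L) = 5 + 14 = 19
d(Y,M) = 13 + 8 = 21
Sorted ascending: G, E, D, … — the second-nearest is E.

E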